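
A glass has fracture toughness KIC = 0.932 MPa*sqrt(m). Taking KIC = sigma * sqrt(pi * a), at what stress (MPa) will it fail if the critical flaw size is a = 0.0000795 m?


Rearrange KIC = sigma * sqrt(pi * a):
  sigma = KIC / sqrt(pi * a)
  sqrt(pi * 0.0000795) = 0.015804
  sigma = 0.932 / 0.015804 = 58.97 MPa

58.97 MPa


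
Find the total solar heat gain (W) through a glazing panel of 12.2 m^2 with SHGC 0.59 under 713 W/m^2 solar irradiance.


Solar heat gain: Q = Area * SHGC * Irradiance
  Q = 12.2 * 0.59 * 713 = 5132.2 W

5132.2 W


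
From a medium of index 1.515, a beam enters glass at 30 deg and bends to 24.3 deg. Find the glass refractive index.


Apply Snell's law: n1 * sin(theta1) = n2 * sin(theta2)
  n2 = n1 * sin(theta1) / sin(theta2)
  sin(30) = 0.5
  sin(24.3) = 0.411514
  n2 = 1.515 * 0.5 / 0.411514 = 1.8408

1.8408


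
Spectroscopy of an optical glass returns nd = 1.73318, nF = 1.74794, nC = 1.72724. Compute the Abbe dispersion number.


Abbe number formula: Vd = (nd - 1) / (nF - nC)
  nd - 1 = 1.73318 - 1 = 0.73318
  nF - nC = 1.74794 - 1.72724 = 0.0207
  Vd = 0.73318 / 0.0207 = 35.42

35.42


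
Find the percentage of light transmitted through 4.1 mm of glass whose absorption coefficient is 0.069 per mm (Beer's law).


Beer-Lambert law: T = exp(-alpha * thickness)
  exponent = -0.069 * 4.1 = -0.2829
  T = exp(-0.2829) = 0.7536
  Percentage = 0.7536 * 100 = 75.36%

75.36%


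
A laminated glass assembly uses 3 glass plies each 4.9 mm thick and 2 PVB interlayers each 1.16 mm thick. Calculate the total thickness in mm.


Total thickness = glass contribution + PVB contribution
  Glass: 3 * 4.9 = 14.7 mm
  PVB: 2 * 1.16 = 2.32 mm
  Total = 14.7 + 2.32 = 17.02 mm

17.02 mm


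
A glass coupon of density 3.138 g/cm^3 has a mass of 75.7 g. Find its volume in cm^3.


Rearrange rho = m / V:
  V = m / rho
  V = 75.7 / 3.138 = 24.124 cm^3

24.124 cm^3


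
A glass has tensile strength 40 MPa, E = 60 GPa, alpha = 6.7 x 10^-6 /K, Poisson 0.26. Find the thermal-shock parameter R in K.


Thermal shock resistance: R = sigma * (1 - nu) / (E * alpha)
  Numerator = 40 * (1 - 0.26) = 29.6
  Denominator = 60 * 1000 * (6.7 x 10^-6) = 0.402
  R = 29.6 / 0.402 = 73.6 K

73.6 K


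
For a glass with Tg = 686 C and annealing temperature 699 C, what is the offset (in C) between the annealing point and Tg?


Offset = T_anneal - Tg:
  offset = 699 - 686 = 13 C

13 C


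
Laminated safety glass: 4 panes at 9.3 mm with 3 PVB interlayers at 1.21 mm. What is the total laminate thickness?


Total thickness = glass contribution + PVB contribution
  Glass: 4 * 9.3 = 37.2 mm
  PVB: 3 * 1.21 = 3.63 mm
  Total = 37.2 + 3.63 = 40.83 mm

40.83 mm


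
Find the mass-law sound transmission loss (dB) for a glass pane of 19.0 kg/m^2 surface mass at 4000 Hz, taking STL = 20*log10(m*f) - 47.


Mass law: STL = 20 * log10(m * f) - 47
  m * f = 19.0 * 4000 = 76000
  log10(76000) = 4.88081
  STL = 20 * 4.88081 - 47 = 97.6162 - 47 = 50.6 dB

50.6 dB


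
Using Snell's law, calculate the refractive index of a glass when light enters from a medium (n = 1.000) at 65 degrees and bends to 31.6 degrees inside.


Apply Snell's law: n1 * sin(theta1) = n2 * sin(theta2)
  n2 = n1 * sin(theta1) / sin(theta2)
  sin(65) = 0.906308
  sin(31.6) = 0.523986
  n2 = 1.000 * 0.906308 / 0.523986 = 1.7296

1.7296


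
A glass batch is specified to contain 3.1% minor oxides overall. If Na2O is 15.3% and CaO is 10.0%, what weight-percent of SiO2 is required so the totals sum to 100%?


Known pieces sum to 100%:
  SiO2 = 100 - (others + Na2O + CaO)
  SiO2 = 100 - (3.1 + 15.3 + 10.0) = 71.6%

71.6%


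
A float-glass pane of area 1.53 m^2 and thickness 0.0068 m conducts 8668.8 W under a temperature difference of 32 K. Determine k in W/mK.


Fourier's law rearranged: k = Q * t / (A * dT)
  Numerator = 8668.8 * 0.0068 = 58.94784
  Denominator = 1.53 * 32 = 48.96
  k = 58.94784 / 48.96 = 1.204 W/mK

1.204 W/mK


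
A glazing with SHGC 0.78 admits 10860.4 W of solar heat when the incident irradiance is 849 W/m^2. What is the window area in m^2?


Rearrange Q = Area * SHGC * Irradiance:
  Area = Q / (SHGC * Irradiance)
  Area = 10860.4 / (0.78 * 849) = 16.4 m^2

16.4 m^2


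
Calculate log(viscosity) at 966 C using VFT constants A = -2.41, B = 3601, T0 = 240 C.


VFT equation: log(eta) = A + B / (T - T0)
  T - T0 = 966 - 240 = 726
  B / (T - T0) = 3601 / 726 = 4.96
  log(eta) = -2.41 + 4.96 = 2.55

2.55


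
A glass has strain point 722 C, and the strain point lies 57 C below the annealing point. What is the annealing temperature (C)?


T_anneal = T_strain + gap:
  T_anneal = 722 + 57 = 779 C

779 C


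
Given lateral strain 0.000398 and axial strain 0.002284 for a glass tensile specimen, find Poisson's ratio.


Poisson's ratio: nu = lateral strain / axial strain
  nu = 0.000398 / 0.002284 = 0.1743

0.1743


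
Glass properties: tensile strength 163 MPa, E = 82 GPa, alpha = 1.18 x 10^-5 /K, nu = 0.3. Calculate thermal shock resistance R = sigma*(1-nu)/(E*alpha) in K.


Thermal shock resistance: R = sigma * (1 - nu) / (E * alpha)
  Numerator = 163 * (1 - 0.3) = 114.1
  Denominator = 82 * 1000 * (1.18 x 10^-5) = 0.9676
  R = 114.1 / 0.9676 = 117.9 K

117.9 K


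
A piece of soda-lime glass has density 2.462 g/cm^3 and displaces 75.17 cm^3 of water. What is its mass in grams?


Rearrange rho = m / V:
  m = rho * V
  m = 2.462 * 75.17 = 185.069 g

185.069 g


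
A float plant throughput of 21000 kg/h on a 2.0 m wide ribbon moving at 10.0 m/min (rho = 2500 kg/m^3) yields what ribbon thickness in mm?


Ribbon cross-section from mass balance:
  Volume rate = throughput / density = 21000 / 2500 = 8.4 m^3/h
  thickness = volume rate / (speed * 60 * width), i.e.
  thickness = throughput / (60 * speed * width * density) * 1000
  thickness = 21000 / (60 * 10.0 * 2.0 * 2500) * 1000 = 7.0 mm

7.0 mm


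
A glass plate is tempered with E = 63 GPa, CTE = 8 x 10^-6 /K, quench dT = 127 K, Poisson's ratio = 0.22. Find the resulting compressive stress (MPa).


Tempering stress: sigma = E * alpha * dT / (1 - nu)
  E (MPa) = 63 * 1000 = 63000
  Numerator = 63000 * (8 x 10^-6) * 127 = 64.008
  Denominator = 1 - 0.22 = 0.78
  sigma = 64.008 / 0.78 = 82.1 MPa

82.1 MPa


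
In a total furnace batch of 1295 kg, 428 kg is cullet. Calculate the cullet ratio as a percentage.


Cullet ratio = (cullet mass / total batch mass) * 100
  Ratio = 428 / 1295 * 100 = 33.05%

33.05%


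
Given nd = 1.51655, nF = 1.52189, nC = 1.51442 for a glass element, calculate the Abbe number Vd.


Abbe number formula: Vd = (nd - 1) / (nF - nC)
  nd - 1 = 1.51655 - 1 = 0.51655
  nF - nC = 1.52189 - 1.51442 = 0.00747
  Vd = 0.51655 / 0.00747 = 69.15

69.15


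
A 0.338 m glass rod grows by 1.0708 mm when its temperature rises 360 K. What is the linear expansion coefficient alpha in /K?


Rearrange dL = alpha * L0 * dT for alpha:
  alpha = dL / (L0 * dT)
  alpha = (1.0708 / 1000) / (0.338 * 360) = 0.0000088 /K = 8.8 x 10^-6 /K

8.8 x 10^-6 /K


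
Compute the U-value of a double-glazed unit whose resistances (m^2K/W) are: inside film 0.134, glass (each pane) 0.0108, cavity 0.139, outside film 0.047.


Total thermal resistance (series):
  R_total = R_in + R_glass + R_air + R_glass + R_out
  R_total = 0.134 + 0.0108 + 0.139 + 0.0108 + 0.047 = 0.3416 m^2K/W
U-value = 1 / R_total = 1 / 0.3416 = 2.927 W/m^2K

2.927 W/m^2K


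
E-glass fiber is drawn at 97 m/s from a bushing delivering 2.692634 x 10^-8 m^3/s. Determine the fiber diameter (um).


Cross-sectional area from continuity:
  A = Q / v = 2.692634 x 10^-8 / 97 = 2.775911 x 10^-10 m^2
Diameter from circular cross-section:
  d = sqrt(4A / pi) * 10^6 (m -> um)
  d = sqrt(4 * 2.775911 x 10^-10 / pi) * 10^6 = 18.8 um

18.8 um


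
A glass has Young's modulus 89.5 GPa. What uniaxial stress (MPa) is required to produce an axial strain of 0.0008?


Rearrange E = sigma / epsilon:
  sigma = E * epsilon
  E (MPa) = 89.5 * 1000 = 89500
  sigma = 89500 * 0.0008 = 71.6 MPa

71.6 MPa


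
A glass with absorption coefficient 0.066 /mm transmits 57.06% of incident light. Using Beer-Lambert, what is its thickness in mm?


Rearrange T = exp(-alpha * thickness):
  thickness = -ln(T) / alpha
  T = 57.06/100 = 0.5706
  ln(T) = -0.56107
  -ln(T) = 0.56107
  thickness = 0.56107 / 0.066 = 8.5 mm

8.5 mm


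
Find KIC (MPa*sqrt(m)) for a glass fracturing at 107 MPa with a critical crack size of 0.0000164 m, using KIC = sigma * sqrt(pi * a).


Fracture toughness: KIC = sigma * sqrt(pi * a)
  pi * a = pi * 0.0000164 = 0.000051522
  sqrt(pi * a) = 0.007178
  KIC = 107 * 0.007178 = 0.768 MPa*sqrt(m)

0.768 MPa*sqrt(m)


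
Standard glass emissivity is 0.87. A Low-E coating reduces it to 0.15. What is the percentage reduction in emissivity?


Percentage reduction = (1 - coated/uncoated) * 100
  Ratio = 0.15 / 0.87 = 0.1724
  Reduction = (1 - 0.1724) * 100 = 82.8%

82.8%


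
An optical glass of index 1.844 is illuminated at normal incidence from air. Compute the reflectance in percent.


Fresnel reflectance at normal incidence:
  R = ((n - 1)/(n + 1))^2
  (n - 1)/(n + 1) = (1.844 - 1)/(1.844 + 1) = 0.296765
  R = 0.296765^2 = 0.0880695
  R(%) = 0.0880695 * 100 = 8.807%

8.807%


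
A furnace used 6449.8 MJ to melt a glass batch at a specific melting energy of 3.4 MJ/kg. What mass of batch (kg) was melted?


Rearrange E = m * s for m:
  m = E / s
  m = 6449.8 / 3.4 = 1897.0 kg

1897.0 kg


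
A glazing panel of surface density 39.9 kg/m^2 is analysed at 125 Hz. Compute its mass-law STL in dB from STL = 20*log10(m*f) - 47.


Mass law: STL = 20 * log10(m * f) - 47
  m * f = 39.9 * 125 = 4987.5
  log10(4987.5) = 3.69788
  STL = 20 * 3.69788 - 47 = 73.9576 - 47 = 27.0 dB

27.0 dB


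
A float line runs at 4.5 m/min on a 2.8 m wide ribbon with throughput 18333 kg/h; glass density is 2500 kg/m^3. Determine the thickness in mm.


Ribbon cross-section from mass balance:
  Volume rate = throughput / density = 18333 / 2500 = 7.3332 m^3/h
  thickness = volume rate / (speed * 60 * width), i.e.
  thickness = throughput / (60 * speed * width * density) * 1000
  thickness = 18333 / (60 * 4.5 * 2.8 * 2500) * 1000 = 9.7 mm

9.7 mm


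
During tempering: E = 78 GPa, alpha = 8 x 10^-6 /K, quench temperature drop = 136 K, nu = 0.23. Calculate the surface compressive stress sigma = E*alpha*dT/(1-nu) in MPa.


Tempering stress: sigma = E * alpha * dT / (1 - nu)
  E (MPa) = 78 * 1000 = 78000
  Numerator = 78000 * (8 x 10^-6) * 136 = 84.864
  Denominator = 1 - 0.23 = 0.77
  sigma = 84.864 / 0.77 = 110.2 MPa

110.2 MPa


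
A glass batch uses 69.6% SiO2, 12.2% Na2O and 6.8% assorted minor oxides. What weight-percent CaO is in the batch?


Pieces sum to 100%:
  CaO = 100 - (SiO2 + Na2O + others)
  CaO = 100 - (69.6 + 12.2 + 6.8) = 11.4%

11.4%


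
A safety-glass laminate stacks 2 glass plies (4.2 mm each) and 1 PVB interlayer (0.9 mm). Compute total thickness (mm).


Total thickness = glass contribution + PVB contribution
  Glass: 2 * 4.2 = 8.4 mm
  PVB: 1 * 0.9 = 0.9 mm
  Total = 8.4 + 0.9 = 9.3 mm

9.3 mm


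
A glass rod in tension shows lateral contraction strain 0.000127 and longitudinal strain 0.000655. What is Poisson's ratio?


Poisson's ratio: nu = lateral strain / axial strain
  nu = 0.000127 / 0.000655 = 0.1939

0.1939


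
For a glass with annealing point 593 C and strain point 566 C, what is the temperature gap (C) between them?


Gap = T_anneal - T_strain:
  gap = 593 - 566 = 27 C

27 C


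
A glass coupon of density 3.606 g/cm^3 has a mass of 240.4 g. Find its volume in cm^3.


Rearrange rho = m / V:
  V = m / rho
  V = 240.4 / 3.606 = 66.667 cm^3

66.667 cm^3


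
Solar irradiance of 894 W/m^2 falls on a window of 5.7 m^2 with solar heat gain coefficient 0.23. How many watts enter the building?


Solar heat gain: Q = Area * SHGC * Irradiance
  Q = 5.7 * 0.23 * 894 = 1172 W

1172 W


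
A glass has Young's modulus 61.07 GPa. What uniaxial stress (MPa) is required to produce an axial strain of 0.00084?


Rearrange E = sigma / epsilon:
  sigma = E * epsilon
  E (MPa) = 61.07 * 1000 = 61070
  sigma = 61070 * 0.00084 = 51.3 MPa

51.3 MPa


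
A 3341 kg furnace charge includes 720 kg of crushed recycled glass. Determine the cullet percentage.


Cullet ratio = (cullet mass / total batch mass) * 100
  Ratio = 720 / 3341 * 100 = 21.55%

21.55%


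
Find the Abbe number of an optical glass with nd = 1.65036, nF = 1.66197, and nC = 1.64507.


Abbe number formula: Vd = (nd - 1) / (nF - nC)
  nd - 1 = 1.65036 - 1 = 0.65036
  nF - nC = 1.66197 - 1.64507 = 0.0169
  Vd = 0.65036 / 0.0169 = 38.48

38.48


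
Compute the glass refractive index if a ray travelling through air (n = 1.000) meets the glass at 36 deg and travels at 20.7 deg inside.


Apply Snell's law: n1 * sin(theta1) = n2 * sin(theta2)
  n2 = n1 * sin(theta1) / sin(theta2)
  sin(36) = 0.587785
  sin(20.7) = 0.353475
  n2 = 1.000 * 0.587785 / 0.353475 = 1.6629

1.6629


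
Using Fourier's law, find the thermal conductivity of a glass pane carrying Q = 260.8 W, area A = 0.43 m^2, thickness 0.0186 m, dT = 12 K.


Fourier's law rearranged: k = Q * t / (A * dT)
  Numerator = 260.8 * 0.0186 = 4.85088
  Denominator = 0.43 * 12 = 5.16
  k = 4.85088 / 5.16 = 0.94 W/mK

0.94 W/mK


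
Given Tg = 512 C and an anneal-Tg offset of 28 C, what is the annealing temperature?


The annealing temperature is Tg plus the offset:
  T_anneal = 512 + 28 = 540 C

540 C


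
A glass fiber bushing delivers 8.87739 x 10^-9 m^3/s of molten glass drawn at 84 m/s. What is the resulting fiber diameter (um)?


Cross-sectional area from continuity:
  A = Q / v = 8.87739 x 10^-9 / 84 = 1.056832 x 10^-10 m^2
Diameter from circular cross-section:
  d = sqrt(4A / pi) * 10^6 (m -> um)
  d = sqrt(4 * 1.056832 x 10^-10 / pi) * 10^6 = 11.6 um

11.6 um


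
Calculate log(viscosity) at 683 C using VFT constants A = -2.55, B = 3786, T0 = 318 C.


VFT equation: log(eta) = A + B / (T - T0)
  T - T0 = 683 - 318 = 365
  B / (T - T0) = 3786 / 365 = 10.373
  log(eta) = -2.55 + 10.373 = 7.823

7.823


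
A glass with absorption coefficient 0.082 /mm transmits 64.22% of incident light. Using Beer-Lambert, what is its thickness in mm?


Rearrange T = exp(-alpha * thickness):
  thickness = -ln(T) / alpha
  T = 64.22/100 = 0.6422
  ln(T) = -0.44286
  -ln(T) = 0.44286
  thickness = 0.44286 / 0.082 = 5.4 mm

5.4 mm


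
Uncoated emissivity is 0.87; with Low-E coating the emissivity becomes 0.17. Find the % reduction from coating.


Percentage reduction = (1 - coated/uncoated) * 100
  Ratio = 0.17 / 0.87 = 0.1954
  Reduction = (1 - 0.1954) * 100 = 80.5%

80.5%


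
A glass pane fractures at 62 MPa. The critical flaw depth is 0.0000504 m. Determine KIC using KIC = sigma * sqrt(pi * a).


Fracture toughness: KIC = sigma * sqrt(pi * a)
  pi * a = pi * 0.0000504 = 0.000158336
  sqrt(pi * a) = 0.012583
  KIC = 62 * 0.012583 = 0.78 MPa*sqrt(m)

0.78 MPa*sqrt(m)


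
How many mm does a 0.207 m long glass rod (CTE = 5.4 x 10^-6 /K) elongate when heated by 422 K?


Thermal expansion formula: dL = alpha * L0 * dT
  dL = (5.4 x 10^-6) * 0.207 * 422 = 0.00047171 m
Convert to mm: 0.00047171 * 1000 = 0.4717 mm

0.4717 mm


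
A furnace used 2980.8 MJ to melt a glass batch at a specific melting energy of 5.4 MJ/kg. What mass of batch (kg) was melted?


Rearrange E = m * s for m:
  m = E / s
  m = 2980.8 / 5.4 = 552.0 kg

552.0 kg


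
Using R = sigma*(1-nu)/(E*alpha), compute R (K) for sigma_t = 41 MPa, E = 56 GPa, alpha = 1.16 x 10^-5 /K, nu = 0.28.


Thermal shock resistance: R = sigma * (1 - nu) / (E * alpha)
  Numerator = 41 * (1 - 0.28) = 29.52
  Denominator = 56 * 1000 * (1.16 x 10^-5) = 0.6496
  R = 29.52 / 0.6496 = 45.4 K

45.4 K


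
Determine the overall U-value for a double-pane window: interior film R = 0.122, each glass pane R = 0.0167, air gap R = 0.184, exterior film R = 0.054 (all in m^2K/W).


Total thermal resistance (series):
  R_total = R_in + R_glass + R_air + R_glass + R_out
  R_total = 0.122 + 0.0167 + 0.184 + 0.0167 + 0.054 = 0.3934 m^2K/W
U-value = 1 / R_total = 1 / 0.3934 = 2.542 W/m^2K

2.542 W/m^2K


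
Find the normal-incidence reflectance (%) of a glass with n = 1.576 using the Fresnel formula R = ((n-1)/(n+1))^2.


Fresnel reflectance at normal incidence:
  R = ((n - 1)/(n + 1))^2
  (n - 1)/(n + 1) = (1.576 - 1)/(1.576 + 1) = 0.223602
  R = 0.223602^2 = 0.0499979
  R(%) = 0.0499979 * 100 = 5.0%

5.0%


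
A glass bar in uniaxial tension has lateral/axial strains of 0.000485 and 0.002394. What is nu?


Poisson's ratio: nu = lateral strain / axial strain
  nu = 0.000485 / 0.002394 = 0.2026

0.2026


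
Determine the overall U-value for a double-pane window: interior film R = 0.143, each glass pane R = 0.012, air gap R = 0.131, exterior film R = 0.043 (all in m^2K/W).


Total thermal resistance (series):
  R_total = R_in + R_glass + R_air + R_glass + R_out
  R_total = 0.143 + 0.012 + 0.131 + 0.012 + 0.043 = 0.341 m^2K/W
U-value = 1 / R_total = 1 / 0.341 = 2.933 W/m^2K

2.933 W/m^2K


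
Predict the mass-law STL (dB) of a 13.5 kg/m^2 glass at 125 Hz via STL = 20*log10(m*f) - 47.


Mass law: STL = 20 * log10(m * f) - 47
  m * f = 13.5 * 125 = 1687.5
  log10(1687.5) = 3.22724
  STL = 20 * 3.22724 - 47 = 64.5448 - 47 = 17.5 dB

17.5 dB


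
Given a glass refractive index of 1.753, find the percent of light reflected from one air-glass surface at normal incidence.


Fresnel reflectance at normal incidence:
  R = ((n - 1)/(n + 1))^2
  (n - 1)/(n + 1) = (1.753 - 1)/(1.753 + 1) = 0.27352
  R = 0.27352^2 = 0.0748132
  R(%) = 0.0748132 * 100 = 7.481%

7.481%


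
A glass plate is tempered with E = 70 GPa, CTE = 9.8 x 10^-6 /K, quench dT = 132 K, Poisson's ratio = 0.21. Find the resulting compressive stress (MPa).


Tempering stress: sigma = E * alpha * dT / (1 - nu)
  E (MPa) = 70 * 1000 = 70000
  Numerator = 70000 * (9.8 x 10^-6) * 132 = 90.552
  Denominator = 1 - 0.21 = 0.79
  sigma = 90.552 / 0.79 = 114.6 MPa

114.6 MPa


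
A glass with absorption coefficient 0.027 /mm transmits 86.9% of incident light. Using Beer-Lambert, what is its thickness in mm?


Rearrange T = exp(-alpha * thickness):
  thickness = -ln(T) / alpha
  T = 86.9/100 = 0.869
  ln(T) = -0.14041
  -ln(T) = 0.14041
  thickness = 0.14041 / 0.027 = 5.2 mm

5.2 mm


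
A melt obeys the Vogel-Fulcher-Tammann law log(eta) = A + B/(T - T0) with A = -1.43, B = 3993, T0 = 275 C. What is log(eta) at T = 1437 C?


VFT equation: log(eta) = A + B / (T - T0)
  T - T0 = 1437 - 275 = 1162
  B / (T - T0) = 3993 / 1162 = 3.436
  log(eta) = -1.43 + 3.436 = 2.006

2.006


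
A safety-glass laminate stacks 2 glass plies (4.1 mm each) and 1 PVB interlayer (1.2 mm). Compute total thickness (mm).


Total thickness = glass contribution + PVB contribution
  Glass: 2 * 4.1 = 8.2 mm
  PVB: 1 * 1.2 = 1.2 mm
  Total = 8.2 + 1.2 = 9.4 mm

9.4 mm


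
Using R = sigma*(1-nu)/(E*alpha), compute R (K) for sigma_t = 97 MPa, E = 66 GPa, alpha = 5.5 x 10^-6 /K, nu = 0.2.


Thermal shock resistance: R = sigma * (1 - nu) / (E * alpha)
  Numerator = 97 * (1 - 0.2) = 77.6
  Denominator = 66 * 1000 * (5.5 x 10^-6) = 0.363
  R = 77.6 / 0.363 = 213.8 K

213.8 K


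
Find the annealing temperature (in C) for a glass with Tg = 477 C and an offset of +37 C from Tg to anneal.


The annealing temperature is Tg plus the offset:
  T_anneal = 477 + 37 = 514 C

514 C


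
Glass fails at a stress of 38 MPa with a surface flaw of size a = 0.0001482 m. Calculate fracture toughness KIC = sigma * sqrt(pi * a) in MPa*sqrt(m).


Fracture toughness: KIC = sigma * sqrt(pi * a)
  pi * a = pi * 0.0001482 = 0.000465584
  sqrt(pi * a) = 0.021577
  KIC = 38 * 0.021577 = 0.82 MPa*sqrt(m)

0.82 MPa*sqrt(m)


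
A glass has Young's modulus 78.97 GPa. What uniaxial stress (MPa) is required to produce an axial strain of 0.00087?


Rearrange E = sigma / epsilon:
  sigma = E * epsilon
  E (MPa) = 78.97 * 1000 = 78970
  sigma = 78970 * 0.00087 = 68.7 MPa

68.7 MPa


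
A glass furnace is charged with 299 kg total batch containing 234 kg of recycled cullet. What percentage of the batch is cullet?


Cullet ratio = (cullet mass / total batch mass) * 100
  Ratio = 234 / 299 * 100 = 78.26%

78.26%


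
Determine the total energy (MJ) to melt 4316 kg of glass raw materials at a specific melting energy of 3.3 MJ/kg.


Total energy = mass * specific energy
  E = 4316 * 3.3 = 14242.8 MJ

14242.8 MJ


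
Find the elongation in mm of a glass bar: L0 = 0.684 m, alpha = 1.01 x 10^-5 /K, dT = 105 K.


Thermal expansion formula: dL = alpha * L0 * dT
  dL = (1.01 x 10^-5) * 0.684 * 105 = 0.00072538 m
Convert to mm: 0.00072538 * 1000 = 0.7254 mm

0.7254 mm


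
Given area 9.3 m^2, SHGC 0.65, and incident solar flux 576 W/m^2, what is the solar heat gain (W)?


Solar heat gain: Q = Area * SHGC * Irradiance
  Q = 9.3 * 0.65 * 576 = 3481.9 W

3481.9 W


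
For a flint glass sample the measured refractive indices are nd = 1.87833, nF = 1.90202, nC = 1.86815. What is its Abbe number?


Abbe number formula: Vd = (nd - 1) / (nF - nC)
  nd - 1 = 1.87833 - 1 = 0.87833
  nF - nC = 1.90202 - 1.86815 = 0.03387
  Vd = 0.87833 / 0.03387 = 25.93

25.93


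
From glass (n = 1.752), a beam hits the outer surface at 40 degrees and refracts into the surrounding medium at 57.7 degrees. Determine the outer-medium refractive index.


Apply Snell's law: n1 * sin(theta1) = n2 * sin(theta2)
  n2 = n1 * sin(theta1) / sin(theta2)
  sin(40) = 0.642788
  sin(57.7) = 0.845262
  n2 = 1.752 * 0.642788 / 0.845262 = 1.3323

1.3323


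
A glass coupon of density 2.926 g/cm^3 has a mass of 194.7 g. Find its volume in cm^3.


Rearrange rho = m / V:
  V = m / rho
  V = 194.7 / 2.926 = 66.541 cm^3

66.541 cm^3


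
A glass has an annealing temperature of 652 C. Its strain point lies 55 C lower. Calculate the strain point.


Strain point = annealing point - difference:
  T_strain = 652 - 55 = 597 C

597 C


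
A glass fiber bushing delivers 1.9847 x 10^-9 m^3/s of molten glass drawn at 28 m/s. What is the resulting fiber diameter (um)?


Cross-sectional area from continuity:
  A = Q / v = 1.9847 x 10^-9 / 28 = 7.088214 x 10^-11 m^2
Diameter from circular cross-section:
  d = sqrt(4A / pi) * 10^6 (m -> um)
  d = sqrt(4 * 7.088214 x 10^-11 / pi) * 10^6 = 9.5 um

9.5 um


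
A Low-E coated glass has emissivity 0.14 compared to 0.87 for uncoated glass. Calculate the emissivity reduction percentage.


Percentage reduction = (1 - coated/uncoated) * 100
  Ratio = 0.14 / 0.87 = 0.1609
  Reduction = (1 - 0.1609) * 100 = 83.9%

83.9%


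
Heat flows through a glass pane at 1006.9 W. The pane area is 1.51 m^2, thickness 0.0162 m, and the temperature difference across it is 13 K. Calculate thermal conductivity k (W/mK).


Fourier's law rearranged: k = Q * t / (A * dT)
  Numerator = 1006.9 * 0.0162 = 16.31178
  Denominator = 1.51 * 13 = 19.63
  k = 16.31178 / 19.63 = 0.831 W/mK

0.831 W/mK


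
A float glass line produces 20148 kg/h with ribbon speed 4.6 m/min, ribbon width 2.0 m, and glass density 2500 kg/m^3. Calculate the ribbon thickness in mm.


Ribbon cross-section from mass balance:
  Volume rate = throughput / density = 20148 / 2500 = 8.0592 m^3/h
  thickness = volume rate / (speed * 60 * width), i.e.
  thickness = throughput / (60 * speed * width * density) * 1000
  thickness = 20148 / (60 * 4.6 * 2.0 * 2500) * 1000 = 14.6 mm

14.6 mm


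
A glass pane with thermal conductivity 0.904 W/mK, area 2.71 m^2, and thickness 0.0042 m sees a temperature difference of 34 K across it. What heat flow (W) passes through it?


Fourier's law: Q = k * A * dT / t
  Q = 0.904 * 2.71 * 34 / 0.0042
  Q = 83.29456 / 0.0042 = 19832 W

19832 W


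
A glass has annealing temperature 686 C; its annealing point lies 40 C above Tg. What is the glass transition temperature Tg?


Rearrange T_anneal = Tg + offset for Tg:
  Tg = T_anneal - offset = 686 - 40 = 646 C

646 C


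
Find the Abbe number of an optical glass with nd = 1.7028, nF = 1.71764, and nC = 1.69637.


Abbe number formula: Vd = (nd - 1) / (nF - nC)
  nd - 1 = 1.7028 - 1 = 0.7028
  nF - nC = 1.71764 - 1.69637 = 0.02127
  Vd = 0.7028 / 0.02127 = 33.04

33.04


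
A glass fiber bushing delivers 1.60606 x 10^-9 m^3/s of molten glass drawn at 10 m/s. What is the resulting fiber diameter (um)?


Cross-sectional area from continuity:
  A = Q / v = 1.60606 x 10^-9 / 10 = 1.60606 x 10^-10 m^2
Diameter from circular cross-section:
  d = sqrt(4A / pi) * 10^6 (m -> um)
  d = sqrt(4 * 1.60606 x 10^-10 / pi) * 10^6 = 14.3 um

14.3 um


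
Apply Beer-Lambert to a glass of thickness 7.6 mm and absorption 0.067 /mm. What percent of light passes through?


Beer-Lambert law: T = exp(-alpha * thickness)
  exponent = -0.067 * 7.6 = -0.5092
  T = exp(-0.5092) = 0.601
  Percentage = 0.601 * 100 = 60.1%

60.1%


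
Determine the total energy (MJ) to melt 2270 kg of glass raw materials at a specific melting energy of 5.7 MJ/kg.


Total energy = mass * specific energy
  E = 2270 * 5.7 = 12939 MJ

12939 MJ


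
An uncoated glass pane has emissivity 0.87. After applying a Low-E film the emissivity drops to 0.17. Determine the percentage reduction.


Percentage reduction = (1 - coated/uncoated) * 100
  Ratio = 0.17 / 0.87 = 0.1954
  Reduction = (1 - 0.1954) * 100 = 80.5%

80.5%


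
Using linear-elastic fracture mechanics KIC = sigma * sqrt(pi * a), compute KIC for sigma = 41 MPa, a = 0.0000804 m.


Fracture toughness: KIC = sigma * sqrt(pi * a)
  pi * a = pi * 0.0000804 = 0.000252584
  sqrt(pi * a) = 0.015893
  KIC = 41 * 0.015893 = 0.652 MPa*sqrt(m)

0.652 MPa*sqrt(m)


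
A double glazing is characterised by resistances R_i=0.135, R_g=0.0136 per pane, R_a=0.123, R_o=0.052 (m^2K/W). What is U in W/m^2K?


Total thermal resistance (series):
  R_total = R_in + R_glass + R_air + R_glass + R_out
  R_total = 0.135 + 0.0136 + 0.123 + 0.0136 + 0.052 = 0.3372 m^2K/W
U-value = 1 / R_total = 1 / 0.3372 = 2.966 W/m^2K

2.966 W/m^2K


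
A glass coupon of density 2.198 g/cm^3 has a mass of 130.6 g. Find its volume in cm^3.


Rearrange rho = m / V:
  V = m / rho
  V = 130.6 / 2.198 = 59.418 cm^3

59.418 cm^3


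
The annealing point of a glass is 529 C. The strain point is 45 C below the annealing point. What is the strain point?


Strain point = annealing point - difference:
  T_strain = 529 - 45 = 484 C

484 C


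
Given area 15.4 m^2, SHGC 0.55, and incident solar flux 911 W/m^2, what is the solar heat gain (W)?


Solar heat gain: Q = Area * SHGC * Irradiance
  Q = 15.4 * 0.55 * 911 = 7716.2 W

7716.2 W


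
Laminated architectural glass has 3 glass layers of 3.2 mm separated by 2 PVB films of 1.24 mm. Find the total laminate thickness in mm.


Total thickness = glass contribution + PVB contribution
  Glass: 3 * 3.2 = 9.6 mm
  PVB: 2 * 1.24 = 2.48 mm
  Total = 9.6 + 2.48 = 12.08 mm

12.08 mm


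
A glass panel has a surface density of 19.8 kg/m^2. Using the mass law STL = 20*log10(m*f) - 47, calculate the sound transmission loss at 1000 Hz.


Mass law: STL = 20 * log10(m * f) - 47
  m * f = 19.8 * 1000 = 19800
  log10(19800) = 4.29667
  STL = 20 * 4.29667 - 47 = 85.9334 - 47 = 38.9 dB

38.9 dB


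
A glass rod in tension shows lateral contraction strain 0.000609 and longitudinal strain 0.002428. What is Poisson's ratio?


Poisson's ratio: nu = lateral strain / axial strain
  nu = 0.000609 / 0.002428 = 0.2508

0.2508


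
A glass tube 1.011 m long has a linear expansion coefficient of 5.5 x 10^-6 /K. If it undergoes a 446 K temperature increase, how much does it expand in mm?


Thermal expansion formula: dL = alpha * L0 * dT
  dL = (5.5 x 10^-6) * 1.011 * 446 = 0.00247998 m
Convert to mm: 0.00247998 * 1000 = 2.48 mm

2.48 mm


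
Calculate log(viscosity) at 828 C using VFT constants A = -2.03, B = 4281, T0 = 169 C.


VFT equation: log(eta) = A + B / (T - T0)
  T - T0 = 828 - 169 = 659
  B / (T - T0) = 4281 / 659 = 6.496
  log(eta) = -2.03 + 6.496 = 4.466

4.466


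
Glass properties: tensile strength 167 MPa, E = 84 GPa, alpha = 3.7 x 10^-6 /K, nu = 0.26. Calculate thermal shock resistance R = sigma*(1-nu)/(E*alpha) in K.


Thermal shock resistance: R = sigma * (1 - nu) / (E * alpha)
  Numerator = 167 * (1 - 0.26) = 123.58
  Denominator = 84 * 1000 * (3.7 x 10^-6) = 0.3108
  R = 123.58 / 0.3108 = 397.6 K

397.6 K


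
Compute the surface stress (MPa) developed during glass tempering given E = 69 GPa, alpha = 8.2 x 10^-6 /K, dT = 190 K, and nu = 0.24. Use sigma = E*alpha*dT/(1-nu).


Tempering stress: sigma = E * alpha * dT / (1 - nu)
  E (MPa) = 69 * 1000 = 69000
  Numerator = 69000 * (8.2 x 10^-6) * 190 = 107.502
  Denominator = 1 - 0.24 = 0.76
  sigma = 107.502 / 0.76 = 141.4 MPa

141.4 MPa


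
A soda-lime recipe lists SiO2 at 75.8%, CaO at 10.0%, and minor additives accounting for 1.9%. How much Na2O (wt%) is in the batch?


Pieces sum to 100%:
  Na2O = 100 - (SiO2 + CaO + others)
  Na2O = 100 - (75.8 + 10.0 + 1.9) = 12.3%

12.3%


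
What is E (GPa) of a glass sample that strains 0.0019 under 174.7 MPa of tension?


Young's modulus: E = stress / strain
  E = 174.7 MPa / 0.0019 = 91947.37 MPa
Convert to GPa: 91947.37 / 1000 = 91.95 GPa

91.95 GPa


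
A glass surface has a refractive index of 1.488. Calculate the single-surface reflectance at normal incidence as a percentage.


Fresnel reflectance at normal incidence:
  R = ((n - 1)/(n + 1))^2
  (n - 1)/(n + 1) = (1.488 - 1)/(1.488 + 1) = 0.196141
  R = 0.196141^2 = 0.0384713
  R(%) = 0.0384713 * 100 = 3.847%

3.847%


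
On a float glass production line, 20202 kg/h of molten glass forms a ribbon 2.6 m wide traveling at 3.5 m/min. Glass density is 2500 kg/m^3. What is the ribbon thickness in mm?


Ribbon cross-section from mass balance:
  Volume rate = throughput / density = 20202 / 2500 = 8.0808 m^3/h
  thickness = volume rate / (speed * 60 * width), i.e.
  thickness = throughput / (60 * speed * width * density) * 1000
  thickness = 20202 / (60 * 3.5 * 2.6 * 2500) * 1000 = 14.8 mm

14.8 mm


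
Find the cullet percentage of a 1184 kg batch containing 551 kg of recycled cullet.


Cullet ratio = (cullet mass / total batch mass) * 100
  Ratio = 551 / 1184 * 100 = 46.54%

46.54%


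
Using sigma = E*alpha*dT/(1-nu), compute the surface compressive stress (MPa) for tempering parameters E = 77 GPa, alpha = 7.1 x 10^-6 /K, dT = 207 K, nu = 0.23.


Tempering stress: sigma = E * alpha * dT / (1 - nu)
  E (MPa) = 77 * 1000 = 77000
  Numerator = 77000 * (7.1 x 10^-6) * 207 = 113.1669
  Denominator = 1 - 0.23 = 0.77
  sigma = 113.1669 / 0.77 = 147.0 MPa

147.0 MPa


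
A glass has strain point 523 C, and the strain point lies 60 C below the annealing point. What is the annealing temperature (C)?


T_anneal = T_strain + gap:
  T_anneal = 523 + 60 = 583 C

583 C


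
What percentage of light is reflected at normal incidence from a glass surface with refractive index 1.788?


Fresnel reflectance at normal incidence:
  R = ((n - 1)/(n + 1))^2
  (n - 1)/(n + 1) = (1.788 - 1)/(1.788 + 1) = 0.28264
  R = 0.28264^2 = 0.0798854
  R(%) = 0.0798854 * 100 = 7.989%

7.989%


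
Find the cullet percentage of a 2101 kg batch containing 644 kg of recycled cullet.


Cullet ratio = (cullet mass / total batch mass) * 100
  Ratio = 644 / 2101 * 100 = 30.65%

30.65%


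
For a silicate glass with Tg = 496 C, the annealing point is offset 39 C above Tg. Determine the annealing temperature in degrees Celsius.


The annealing temperature is Tg plus the offset:
  T_anneal = 496 + 39 = 535 C

535 C


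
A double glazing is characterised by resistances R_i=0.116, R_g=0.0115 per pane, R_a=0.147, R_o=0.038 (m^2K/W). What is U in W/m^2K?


Total thermal resistance (series):
  R_total = R_in + R_glass + R_air + R_glass + R_out
  R_total = 0.116 + 0.0115 + 0.147 + 0.0115 + 0.038 = 0.324 m^2K/W
U-value = 1 / R_total = 1 / 0.324 = 3.086 W/m^2K

3.086 W/m^2K


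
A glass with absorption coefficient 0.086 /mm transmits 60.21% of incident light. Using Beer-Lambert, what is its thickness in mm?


Rearrange T = exp(-alpha * thickness):
  thickness = -ln(T) / alpha
  T = 60.21/100 = 0.6021
  ln(T) = -0.50733
  -ln(T) = 0.50733
  thickness = 0.50733 / 0.086 = 5.9 mm

5.9 mm


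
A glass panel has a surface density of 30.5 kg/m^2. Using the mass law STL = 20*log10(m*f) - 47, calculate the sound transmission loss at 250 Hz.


Mass law: STL = 20 * log10(m * f) - 47
  m * f = 30.5 * 250 = 7625
  log10(7625) = 3.88224
  STL = 20 * 3.88224 - 47 = 77.6448 - 47 = 30.6 dB

30.6 dB


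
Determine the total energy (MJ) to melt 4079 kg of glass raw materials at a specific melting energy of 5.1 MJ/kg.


Total energy = mass * specific energy
  E = 4079 * 5.1 = 20802.9 MJ

20802.9 MJ


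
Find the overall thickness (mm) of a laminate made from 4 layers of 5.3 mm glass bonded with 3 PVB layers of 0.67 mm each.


Total thickness = glass contribution + PVB contribution
  Glass: 4 * 5.3 = 21.2 mm
  PVB: 3 * 0.67 = 2.01 mm
  Total = 21.2 + 2.01 = 23.21 mm

23.21 mm


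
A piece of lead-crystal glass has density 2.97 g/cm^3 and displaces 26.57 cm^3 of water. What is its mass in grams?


Rearrange rho = m / V:
  m = rho * V
  m = 2.97 * 26.57 = 78.913 g

78.913 g


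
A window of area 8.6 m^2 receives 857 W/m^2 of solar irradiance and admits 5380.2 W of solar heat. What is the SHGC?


Rearrange Q = Area * SHGC * Irradiance:
  SHGC = Q / (Area * Irradiance)
  SHGC = 5380.2 / (8.6 * 857) = 0.73

0.73


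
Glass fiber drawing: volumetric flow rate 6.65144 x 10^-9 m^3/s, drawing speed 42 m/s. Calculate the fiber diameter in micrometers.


Cross-sectional area from continuity:
  A = Q / v = 6.65144 x 10^-9 / 42 = 1.583676 x 10^-10 m^2
Diameter from circular cross-section:
  d = sqrt(4A / pi) * 10^6 (m -> um)
  d = sqrt(4 * 1.583676 x 10^-10 / pi) * 10^6 = 14.2 um

14.2 um


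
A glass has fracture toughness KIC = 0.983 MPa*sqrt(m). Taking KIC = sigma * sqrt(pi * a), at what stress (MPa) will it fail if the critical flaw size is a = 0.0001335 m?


Rearrange KIC = sigma * sqrt(pi * a):
  sigma = KIC / sqrt(pi * a)
  sqrt(pi * 0.0001335) = 0.020479
  sigma = 0.983 / 0.020479 = 48.0 MPa

48.0 MPa


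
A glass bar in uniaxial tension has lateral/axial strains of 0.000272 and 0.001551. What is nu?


Poisson's ratio: nu = lateral strain / axial strain
  nu = 0.000272 / 0.001551 = 0.1754

0.1754


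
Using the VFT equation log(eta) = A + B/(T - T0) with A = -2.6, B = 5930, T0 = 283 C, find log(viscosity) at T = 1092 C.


VFT equation: log(eta) = A + B / (T - T0)
  T - T0 = 1092 - 283 = 809
  B / (T - T0) = 5930 / 809 = 7.33
  log(eta) = -2.6 + 7.33 = 4.73

4.73


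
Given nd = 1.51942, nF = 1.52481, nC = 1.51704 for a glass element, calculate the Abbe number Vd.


Abbe number formula: Vd = (nd - 1) / (nF - nC)
  nd - 1 = 1.51942 - 1 = 0.51942
  nF - nC = 1.52481 - 1.51704 = 0.00777
  Vd = 0.51942 / 0.00777 = 66.85

66.85


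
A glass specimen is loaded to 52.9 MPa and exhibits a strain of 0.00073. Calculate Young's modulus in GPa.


Young's modulus: E = stress / strain
  E = 52.9 MPa / 0.00073 = 72465.75 MPa
Convert to GPa: 72465.75 / 1000 = 72.47 GPa

72.47 GPa


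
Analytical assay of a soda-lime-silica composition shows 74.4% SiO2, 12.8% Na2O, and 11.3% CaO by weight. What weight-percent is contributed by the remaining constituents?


Sum the three major oxides:
  SiO2 + Na2O + CaO = 74.4 + 12.8 + 11.3 = 98.5%
Subtract from 100%:
  Others = 100 - 98.5 = 1.5%

1.5%


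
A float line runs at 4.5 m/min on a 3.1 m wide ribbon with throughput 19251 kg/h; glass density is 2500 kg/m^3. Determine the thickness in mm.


Ribbon cross-section from mass balance:
  Volume rate = throughput / density = 19251 / 2500 = 7.7004 m^3/h
  thickness = volume rate / (speed * 60 * width), i.e.
  thickness = throughput / (60 * speed * width * density) * 1000
  thickness = 19251 / (60 * 4.5 * 3.1 * 2500) * 1000 = 9.2 mm

9.2 mm


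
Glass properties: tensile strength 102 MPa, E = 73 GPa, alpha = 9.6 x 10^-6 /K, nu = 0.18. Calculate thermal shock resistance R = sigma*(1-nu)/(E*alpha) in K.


Thermal shock resistance: R = sigma * (1 - nu) / (E * alpha)
  Numerator = 102 * (1 - 0.18) = 83.64
  Denominator = 73 * 1000 * (9.6 x 10^-6) = 0.7008
  R = 83.64 / 0.7008 = 119.3 K

119.3 K


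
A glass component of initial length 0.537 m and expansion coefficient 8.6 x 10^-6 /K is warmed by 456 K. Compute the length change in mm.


Thermal expansion formula: dL = alpha * L0 * dT
  dL = (8.6 x 10^-6) * 0.537 * 456 = 0.0021059 m
Convert to mm: 0.0021059 * 1000 = 2.1059 mm

2.1059 mm


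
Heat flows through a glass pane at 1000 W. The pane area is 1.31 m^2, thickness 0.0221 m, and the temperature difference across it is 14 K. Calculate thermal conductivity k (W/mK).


Fourier's law rearranged: k = Q * t / (A * dT)
  Numerator = 1000 * 0.0221 = 22.1
  Denominator = 1.31 * 14 = 18.34
  k = 22.1 / 18.34 = 1.205 W/mK

1.205 W/mK


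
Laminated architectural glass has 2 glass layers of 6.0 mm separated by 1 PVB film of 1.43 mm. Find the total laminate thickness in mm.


Total thickness = glass contribution + PVB contribution
  Glass: 2 * 6.0 = 12.0 mm
  PVB: 1 * 1.43 = 1.43 mm
  Total = 12.0 + 1.43 = 13.43 mm

13.43 mm


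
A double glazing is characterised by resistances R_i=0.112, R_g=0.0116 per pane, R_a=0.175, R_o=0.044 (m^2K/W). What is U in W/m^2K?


Total thermal resistance (series):
  R_total = R_in + R_glass + R_air + R_glass + R_out
  R_total = 0.112 + 0.0116 + 0.175 + 0.0116 + 0.044 = 0.3542 m^2K/W
U-value = 1 / R_total = 1 / 0.3542 = 2.823 W/m^2K

2.823 W/m^2K


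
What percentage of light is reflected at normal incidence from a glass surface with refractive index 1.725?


Fresnel reflectance at normal incidence:
  R = ((n - 1)/(n + 1))^2
  (n - 1)/(n + 1) = (1.725 - 1)/(1.725 + 1) = 0.266055
  R = 0.266055^2 = 0.0707853
  R(%) = 0.0707853 * 100 = 7.079%

7.079%


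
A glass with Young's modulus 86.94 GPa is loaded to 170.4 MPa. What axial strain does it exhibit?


Rearrange E = sigma / epsilon:
  epsilon = sigma / E
  E (MPa) = 86.94 * 1000 = 86940
  epsilon = 170.4 / 86940 = 0.00196

0.00196


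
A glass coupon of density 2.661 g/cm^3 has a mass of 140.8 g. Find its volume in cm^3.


Rearrange rho = m / V:
  V = m / rho
  V = 140.8 / 2.661 = 52.912 cm^3

52.912 cm^3


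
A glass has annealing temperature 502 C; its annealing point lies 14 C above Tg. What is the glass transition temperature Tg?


Rearrange T_anneal = Tg + offset for Tg:
  Tg = T_anneal - offset = 502 - 14 = 488 C

488 C


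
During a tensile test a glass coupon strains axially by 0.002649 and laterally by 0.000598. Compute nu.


Poisson's ratio: nu = lateral strain / axial strain
  nu = 0.000598 / 0.002649 = 0.2257

0.2257


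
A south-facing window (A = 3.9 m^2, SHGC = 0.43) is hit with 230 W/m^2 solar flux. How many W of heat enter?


Solar heat gain: Q = Area * SHGC * Irradiance
  Q = 3.9 * 0.43 * 230 = 385.7 W

385.7 W


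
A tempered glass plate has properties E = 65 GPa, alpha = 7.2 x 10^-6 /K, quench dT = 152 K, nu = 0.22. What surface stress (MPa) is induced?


Tempering stress: sigma = E * alpha * dT / (1 - nu)
  E (MPa) = 65 * 1000 = 65000
  Numerator = 65000 * (7.2 x 10^-6) * 152 = 71.136
  Denominator = 1 - 0.22 = 0.78
  sigma = 71.136 / 0.78 = 91.2 MPa

91.2 MPa


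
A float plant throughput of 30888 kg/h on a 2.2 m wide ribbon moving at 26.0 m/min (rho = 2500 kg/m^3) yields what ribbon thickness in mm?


Ribbon cross-section from mass balance:
  Volume rate = throughput / density = 30888 / 2500 = 12.3552 m^3/h
  thickness = volume rate / (speed * 60 * width), i.e.
  thickness = throughput / (60 * speed * width * density) * 1000
  thickness = 30888 / (60 * 26.0 * 2.2 * 2500) * 1000 = 3.6 mm

3.6 mm
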